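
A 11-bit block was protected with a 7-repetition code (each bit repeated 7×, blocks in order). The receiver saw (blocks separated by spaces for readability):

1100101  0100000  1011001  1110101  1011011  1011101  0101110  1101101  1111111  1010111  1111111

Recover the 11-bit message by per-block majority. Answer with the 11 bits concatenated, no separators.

Block 1 (1100101): 4 ones → 1
Block 2 (0100000): 1 one → 0
Block 3 (1011001): 4 ones → 1
Block 4 (1110101): 5 ones → 1
Block 5 (1011011): 5 ones → 1
Block 6 (1011101): 5 ones → 1
Block 7 (0101110): 4 ones → 1
Block 8 (1101101): 5 ones → 1
Block 9 (1111111): 7 ones → 1
Block 10 (1010111): 5 ones → 1
Block 11 (1111111): 7 ones → 1

10111111111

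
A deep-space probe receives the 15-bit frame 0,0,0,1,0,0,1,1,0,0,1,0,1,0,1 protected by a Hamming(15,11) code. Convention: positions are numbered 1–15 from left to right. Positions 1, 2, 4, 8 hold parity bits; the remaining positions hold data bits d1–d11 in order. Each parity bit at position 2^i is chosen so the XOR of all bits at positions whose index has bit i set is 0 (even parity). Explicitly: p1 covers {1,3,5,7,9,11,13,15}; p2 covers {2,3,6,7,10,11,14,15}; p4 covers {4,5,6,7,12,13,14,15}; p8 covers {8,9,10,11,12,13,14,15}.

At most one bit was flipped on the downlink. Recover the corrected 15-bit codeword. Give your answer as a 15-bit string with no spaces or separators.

s1 (pos 1,3,5,7,9,11,13,15): 0⊕0⊕0⊕1⊕0⊕1⊕1⊕1 = 0
s2 (pos 2,3,6,7,10,11,14,15): 0⊕0⊕0⊕1⊕0⊕1⊕0⊕1 = 1
s4 (pos 4,5,6,7,12,13,14,15): 1⊕0⊕0⊕1⊕0⊕1⊕0⊕1 = 0
s8 (pos 8,9,10,11,12,13,14,15): 1⊕0⊕0⊕1⊕0⊕1⊕0⊕1 = 0
Syndrome s8…s1 = 0010 → error at position 2.
Flip position 2: 000100110010101 → 010100110010101

010100110010101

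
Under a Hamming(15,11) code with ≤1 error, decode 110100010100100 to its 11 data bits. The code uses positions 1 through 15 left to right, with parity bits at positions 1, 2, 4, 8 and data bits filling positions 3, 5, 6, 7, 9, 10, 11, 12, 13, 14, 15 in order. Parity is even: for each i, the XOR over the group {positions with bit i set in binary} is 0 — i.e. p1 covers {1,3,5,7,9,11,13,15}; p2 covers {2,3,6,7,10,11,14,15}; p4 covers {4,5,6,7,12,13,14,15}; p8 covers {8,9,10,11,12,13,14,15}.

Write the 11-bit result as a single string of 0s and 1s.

00000100100

s1 (pos 1,3,5,7,9,11,13,15): 1⊕0⊕0⊕0⊕0⊕0⊕1⊕0 = 0
s2 (pos 2,3,6,7,10,11,14,15): 1⊕0⊕0⊕0⊕1⊕0⊕0⊕0 = 0
s4 (pos 4,5,6,7,12,13,14,15): 1⊕0⊕0⊕0⊕0⊕1⊕0⊕0 = 0
s8 (pos 8,9,10,11,12,13,14,15): 1⊕0⊕1⊕0⊕0⊕1⊕0⊕0 = 1
Syndrome s8…s1 = 1000 → error at position 8.
Flip position 8: 110100010100100 → 110100000100100
Read data bits from positions 3,5,6,7,9,10,11,12,13,14,15: 00000100100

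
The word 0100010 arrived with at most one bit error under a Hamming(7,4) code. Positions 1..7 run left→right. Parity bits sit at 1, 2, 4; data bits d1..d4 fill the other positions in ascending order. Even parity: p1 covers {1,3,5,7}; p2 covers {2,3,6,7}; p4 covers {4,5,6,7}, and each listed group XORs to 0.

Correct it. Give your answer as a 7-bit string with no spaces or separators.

0101010

s1 (pos 1,3,5,7): 0⊕0⊕0⊕0 = 0
s2 (pos 2,3,6,7): 1⊕0⊕1⊕0 = 0
s4 (pos 4,5,6,7): 0⊕0⊕1⊕0 = 1
Syndrome s4…s1 = 100 → error at position 4.
Flip position 4: 0100010 → 0101010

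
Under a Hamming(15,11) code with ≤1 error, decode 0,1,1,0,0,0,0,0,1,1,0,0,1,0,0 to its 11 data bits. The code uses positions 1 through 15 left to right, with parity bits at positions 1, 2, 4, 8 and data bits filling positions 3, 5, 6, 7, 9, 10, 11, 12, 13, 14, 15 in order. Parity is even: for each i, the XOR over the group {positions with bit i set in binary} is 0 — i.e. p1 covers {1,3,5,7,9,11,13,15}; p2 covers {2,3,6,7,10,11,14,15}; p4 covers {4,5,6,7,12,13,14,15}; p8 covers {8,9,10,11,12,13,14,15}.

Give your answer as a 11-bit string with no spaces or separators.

s1 (pos 1,3,5,7,9,11,13,15): 0⊕1⊕0⊕0⊕1⊕0⊕1⊕0 = 1
s2 (pos 2,3,6,7,10,11,14,15): 1⊕1⊕0⊕0⊕1⊕0⊕0⊕0 = 1
s4 (pos 4,5,6,7,12,13,14,15): 0⊕0⊕0⊕0⊕0⊕1⊕0⊕0 = 1
s8 (pos 8,9,10,11,12,13,14,15): 0⊕1⊕1⊕0⊕0⊕1⊕0⊕0 = 1
Syndrome s8…s1 = 1111 → error at position 15.
Flip position 15: 011000001100100 → 011000001100101
Read data bits from positions 3,5,6,7,9,10,11,12,13,14,15: 10001100101

10001100101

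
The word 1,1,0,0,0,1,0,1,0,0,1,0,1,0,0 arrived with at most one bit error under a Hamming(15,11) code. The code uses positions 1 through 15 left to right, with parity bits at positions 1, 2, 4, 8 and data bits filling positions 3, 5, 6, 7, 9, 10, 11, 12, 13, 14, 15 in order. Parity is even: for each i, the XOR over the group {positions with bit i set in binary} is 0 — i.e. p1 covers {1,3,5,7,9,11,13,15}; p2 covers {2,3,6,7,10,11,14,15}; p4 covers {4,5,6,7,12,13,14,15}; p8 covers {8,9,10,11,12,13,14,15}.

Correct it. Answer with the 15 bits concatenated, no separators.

110001010000100

s1 (pos 1,3,5,7,9,11,13,15): 1⊕0⊕0⊕0⊕0⊕1⊕1⊕0 = 1
s2 (pos 2,3,6,7,10,11,14,15): 1⊕0⊕1⊕0⊕0⊕1⊕0⊕0 = 1
s4 (pos 4,5,6,7,12,13,14,15): 0⊕0⊕1⊕0⊕0⊕1⊕0⊕0 = 0
s8 (pos 8,9,10,11,12,13,14,15): 1⊕0⊕0⊕1⊕0⊕1⊕0⊕0 = 1
Syndrome s8…s1 = 1011 → error at position 11.
Flip position 11: 110001010010100 → 110001010000100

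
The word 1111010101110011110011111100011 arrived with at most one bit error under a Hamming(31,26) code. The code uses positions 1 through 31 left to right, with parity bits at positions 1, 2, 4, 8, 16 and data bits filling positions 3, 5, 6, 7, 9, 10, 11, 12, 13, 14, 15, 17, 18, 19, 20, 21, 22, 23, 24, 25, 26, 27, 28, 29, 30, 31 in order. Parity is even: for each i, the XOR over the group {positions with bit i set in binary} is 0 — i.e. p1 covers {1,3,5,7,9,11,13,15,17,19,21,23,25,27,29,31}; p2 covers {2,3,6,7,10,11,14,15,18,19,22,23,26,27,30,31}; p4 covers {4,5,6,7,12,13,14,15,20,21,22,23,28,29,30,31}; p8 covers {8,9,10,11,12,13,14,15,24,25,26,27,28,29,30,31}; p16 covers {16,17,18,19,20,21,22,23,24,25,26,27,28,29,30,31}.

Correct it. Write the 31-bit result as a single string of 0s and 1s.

s1 (pos 1,3,5,7,9,11,13,15,17,19,21,23,25,27,29,31): 1⊕1⊕0⊕0⊕0⊕1⊕0⊕1⊕1⊕0⊕1⊕1⊕1⊕0⊕0⊕1 = 1
s2 (pos 2,3,6,7,10,11,14,15,18,19,22,23,26,27,30,31): 1⊕1⊕1⊕0⊕1⊕1⊕0⊕1⊕1⊕0⊕1⊕1⊕1⊕0⊕1⊕1 = 0
s4 (pos 4,5,6,7,12,13,14,15,20,21,22,23,28,29,30,31): 1⊕0⊕1⊕0⊕1⊕0⊕0⊕1⊕0⊕1⊕1⊕1⊕0⊕0⊕1⊕1 = 1
s8 (pos 8,9,10,11,12,13,14,15,24,25,26,27,28,29,30,31): 1⊕0⊕1⊕1⊕1⊕0⊕0⊕1⊕1⊕1⊕1⊕0⊕0⊕0⊕1⊕1 = 0
s16 (pos 16,17,18,19,20,21,22,23,24,25,26,27,28,29,30,31): 1⊕1⊕1⊕0⊕0⊕1⊕1⊕1⊕1⊕1⊕1⊕0⊕0⊕0⊕1⊕1 = 1
Syndrome s16…s1 = 10101 → error at position 21.
Flip position 21: 1111010101110011110011111100011 → 1111010101110011110001111100011

1111010101110011110001111100011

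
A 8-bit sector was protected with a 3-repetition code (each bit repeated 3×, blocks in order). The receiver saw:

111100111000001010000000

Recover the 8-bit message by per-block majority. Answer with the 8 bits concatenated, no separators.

10100000

Block 1 (111): 3 ones → 1
Block 2 (100): 1 one → 0
Block 3 (111): 3 ones → 1
Block 4 (000): 0 ones → 0
Block 5 (001): 1 one → 0
Block 6 (010): 1 one → 0
Block 7 (000): 0 ones → 0
Block 8 (000): 0 ones → 0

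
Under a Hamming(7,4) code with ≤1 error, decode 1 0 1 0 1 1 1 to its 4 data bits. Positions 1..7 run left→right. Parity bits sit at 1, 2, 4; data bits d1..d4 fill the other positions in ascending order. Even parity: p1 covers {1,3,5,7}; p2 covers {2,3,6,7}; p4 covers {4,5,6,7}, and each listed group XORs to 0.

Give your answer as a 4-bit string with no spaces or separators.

s1 (pos 1,3,5,7): 1⊕1⊕1⊕1 = 0
s2 (pos 2,3,6,7): 0⊕1⊕1⊕1 = 1
s4 (pos 4,5,6,7): 0⊕1⊕1⊕1 = 1
Syndrome s4…s1 = 110 → error at position 6.
Flip position 6: 1010111 → 1010101
Read data bits from positions 3,5,6,7: 1101

1101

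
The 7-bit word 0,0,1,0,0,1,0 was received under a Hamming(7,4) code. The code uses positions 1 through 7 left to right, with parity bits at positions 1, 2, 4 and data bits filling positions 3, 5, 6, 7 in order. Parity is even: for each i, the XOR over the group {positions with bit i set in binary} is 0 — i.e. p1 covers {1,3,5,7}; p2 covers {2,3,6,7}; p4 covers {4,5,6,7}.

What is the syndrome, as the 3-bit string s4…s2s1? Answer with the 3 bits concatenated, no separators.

101

s1 (pos 1,3,5,7): 0⊕1⊕0⊕0 = 1
s2 (pos 2,3,6,7): 0⊕1⊕1⊕0 = 0
s4 (pos 4,5,6,7): 0⊕0⊕1⊕0 = 1
Syndrome s4…s1 = 101 → error at position 5.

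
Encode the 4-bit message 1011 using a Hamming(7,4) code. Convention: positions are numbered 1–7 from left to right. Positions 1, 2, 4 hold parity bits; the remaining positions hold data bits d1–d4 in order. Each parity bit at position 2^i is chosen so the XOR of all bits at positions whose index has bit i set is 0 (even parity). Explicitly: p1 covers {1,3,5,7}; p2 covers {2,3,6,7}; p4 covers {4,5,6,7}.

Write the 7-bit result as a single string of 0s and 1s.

Place data at non-parity positions: p1 p2 1 p4 0 1 1
p1 (pos 1,3,5,7): XOR of data positions = 1⊕0⊕1 = 0
p2 (pos 2,3,6,7): XOR of data positions = 1⊕1⊕1 = 1
p4 (pos 4,5,6,7): XOR of data positions = 0⊕1⊕1 = 0
Codeword: 0110011

0110011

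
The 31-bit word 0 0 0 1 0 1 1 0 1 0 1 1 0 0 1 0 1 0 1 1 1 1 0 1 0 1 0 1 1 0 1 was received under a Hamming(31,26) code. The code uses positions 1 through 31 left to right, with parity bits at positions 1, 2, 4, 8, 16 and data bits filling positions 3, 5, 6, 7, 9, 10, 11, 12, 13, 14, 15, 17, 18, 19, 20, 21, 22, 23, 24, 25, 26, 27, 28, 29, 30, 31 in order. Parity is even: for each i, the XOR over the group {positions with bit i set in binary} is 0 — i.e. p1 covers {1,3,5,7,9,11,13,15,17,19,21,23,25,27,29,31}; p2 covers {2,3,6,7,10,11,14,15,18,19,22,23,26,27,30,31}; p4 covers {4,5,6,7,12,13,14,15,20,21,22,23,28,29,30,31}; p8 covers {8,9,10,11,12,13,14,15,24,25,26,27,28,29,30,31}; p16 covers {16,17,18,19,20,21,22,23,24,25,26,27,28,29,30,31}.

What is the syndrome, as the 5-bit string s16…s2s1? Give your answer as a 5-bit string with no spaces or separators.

s1 (pos 1,3,5,7,9,11,13,15,17,19,21,23,25,27,29,31): 0⊕0⊕0⊕1⊕1⊕1⊕0⊕1⊕1⊕1⊕1⊕0⊕0⊕0⊕1⊕1 = 1
s2 (pos 2,3,6,7,10,11,14,15,18,19,22,23,26,27,30,31): 0⊕0⊕1⊕1⊕0⊕1⊕0⊕1⊕0⊕1⊕1⊕0⊕1⊕0⊕0⊕1 = 0
s4 (pos 4,5,6,7,12,13,14,15,20,21,22,23,28,29,30,31): 1⊕0⊕1⊕1⊕1⊕0⊕0⊕1⊕1⊕1⊕1⊕0⊕1⊕1⊕0⊕1 = 1
s8 (pos 8,9,10,11,12,13,14,15,24,25,26,27,28,29,30,31): 0⊕1⊕0⊕1⊕1⊕0⊕0⊕1⊕1⊕0⊕1⊕0⊕1⊕1⊕0⊕1 = 1
s16 (pos 16,17,18,19,20,21,22,23,24,25,26,27,28,29,30,31): 0⊕1⊕0⊕1⊕1⊕1⊕1⊕0⊕1⊕0⊕1⊕0⊕1⊕1⊕0⊕1 = 0
Syndrome s16…s1 = 01101 → error at position 13.

01101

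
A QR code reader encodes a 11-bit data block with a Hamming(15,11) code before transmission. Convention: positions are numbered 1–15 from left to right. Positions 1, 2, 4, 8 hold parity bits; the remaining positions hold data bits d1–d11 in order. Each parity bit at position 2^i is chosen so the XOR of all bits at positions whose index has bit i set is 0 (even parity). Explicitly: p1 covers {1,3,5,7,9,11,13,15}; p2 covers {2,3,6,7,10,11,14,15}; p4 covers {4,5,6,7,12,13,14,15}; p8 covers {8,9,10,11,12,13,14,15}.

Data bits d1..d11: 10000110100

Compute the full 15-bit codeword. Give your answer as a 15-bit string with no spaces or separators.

Place data at non-parity positions: p1 p2 1 p4 0 0 0 p8 0 1 1 0 1 0 0
p1 (pos 1,3,5,7,9,11,13,15): XOR of data positions = 1⊕0⊕0⊕0⊕1⊕1⊕0 = 1
p2 (pos 2,3,6,7,10,11,14,15): XOR of data positions = 1⊕0⊕0⊕1⊕1⊕0⊕0 = 1
p4 (pos 4,5,6,7,12,13,14,15): XOR of data positions = 0⊕0⊕0⊕0⊕1⊕0⊕0 = 1
p8 (pos 8,9,10,11,12,13,14,15): XOR of data positions = 0⊕1⊕1⊕0⊕1⊕0⊕0 = 1
Codeword: 111100010110100

111100010110100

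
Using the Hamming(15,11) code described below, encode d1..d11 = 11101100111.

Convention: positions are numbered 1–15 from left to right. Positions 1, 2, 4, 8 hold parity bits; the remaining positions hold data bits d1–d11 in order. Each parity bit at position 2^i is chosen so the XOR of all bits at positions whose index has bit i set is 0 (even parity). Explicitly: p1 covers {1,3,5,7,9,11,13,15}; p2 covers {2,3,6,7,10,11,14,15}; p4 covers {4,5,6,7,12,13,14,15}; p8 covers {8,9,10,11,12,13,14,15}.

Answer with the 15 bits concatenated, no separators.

111111011100111

Place data at non-parity positions: p1 p2 1 p4 1 1 0 p8 1 1 0 0 1 1 1
p1 (pos 1,3,5,7,9,11,13,15): XOR of data positions = 1⊕1⊕0⊕1⊕0⊕1⊕1 = 1
p2 (pos 2,3,6,7,10,11,14,15): XOR of data positions = 1⊕1⊕0⊕1⊕0⊕1⊕1 = 1
p4 (pos 4,5,6,7,12,13,14,15): XOR of data positions = 1⊕1⊕0⊕0⊕1⊕1⊕1 = 1
p8 (pos 8,9,10,11,12,13,14,15): XOR of data positions = 1⊕1⊕0⊕0⊕1⊕1⊕1 = 1
Codeword: 111111011100111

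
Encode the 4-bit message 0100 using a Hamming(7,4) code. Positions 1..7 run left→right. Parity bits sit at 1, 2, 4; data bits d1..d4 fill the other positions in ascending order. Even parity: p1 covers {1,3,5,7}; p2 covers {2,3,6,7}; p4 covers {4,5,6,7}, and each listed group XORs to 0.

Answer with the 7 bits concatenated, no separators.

Place data at non-parity positions: p1 p2 0 p4 1 0 0
p1 (pos 1,3,5,7): XOR of data positions = 0⊕1⊕0 = 1
p2 (pos 2,3,6,7): XOR of data positions = 0⊕0⊕0 = 0
p4 (pos 4,5,6,7): XOR of data positions = 1⊕0⊕0 = 1
Codeword: 1001100

1001100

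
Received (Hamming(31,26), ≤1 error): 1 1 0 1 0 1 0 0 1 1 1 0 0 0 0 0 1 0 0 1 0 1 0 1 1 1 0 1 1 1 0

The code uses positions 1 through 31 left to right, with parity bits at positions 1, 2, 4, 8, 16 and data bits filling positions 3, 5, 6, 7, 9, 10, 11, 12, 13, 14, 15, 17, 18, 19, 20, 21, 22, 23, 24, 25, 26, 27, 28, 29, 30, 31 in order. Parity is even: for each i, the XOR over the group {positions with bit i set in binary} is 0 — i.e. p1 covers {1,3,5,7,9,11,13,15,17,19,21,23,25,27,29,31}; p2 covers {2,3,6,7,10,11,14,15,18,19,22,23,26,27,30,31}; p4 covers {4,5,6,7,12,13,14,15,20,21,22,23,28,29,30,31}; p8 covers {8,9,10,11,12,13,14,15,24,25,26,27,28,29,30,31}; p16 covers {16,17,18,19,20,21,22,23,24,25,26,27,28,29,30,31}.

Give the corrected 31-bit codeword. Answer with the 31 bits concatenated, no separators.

s1 (pos 1,3,5,7,9,11,13,15,17,19,21,23,25,27,29,31): 1⊕0⊕0⊕0⊕1⊕1⊕0⊕0⊕1⊕0⊕0⊕0⊕1⊕0⊕1⊕0 = 0
s2 (pos 2,3,6,7,10,11,14,15,18,19,22,23,26,27,30,31): 1⊕0⊕1⊕0⊕1⊕1⊕0⊕0⊕0⊕0⊕1⊕0⊕1⊕0⊕1⊕0 = 1
s4 (pos 4,5,6,7,12,13,14,15,20,21,22,23,28,29,30,31): 1⊕0⊕1⊕0⊕0⊕0⊕0⊕0⊕1⊕0⊕1⊕0⊕1⊕1⊕1⊕0 = 1
s8 (pos 8,9,10,11,12,13,14,15,24,25,26,27,28,29,30,31): 0⊕1⊕1⊕1⊕0⊕0⊕0⊕0⊕1⊕1⊕1⊕0⊕1⊕1⊕1⊕0 = 1
s16 (pos 16,17,18,19,20,21,22,23,24,25,26,27,28,29,30,31): 0⊕1⊕0⊕0⊕1⊕0⊕1⊕0⊕1⊕1⊕1⊕0⊕1⊕1⊕1⊕0 = 1
Syndrome s16…s1 = 11110 → error at position 30.
Flip position 30: 1101010011100000100101011101110 → 1101010011100000100101011101100

1101010011100000100101011101100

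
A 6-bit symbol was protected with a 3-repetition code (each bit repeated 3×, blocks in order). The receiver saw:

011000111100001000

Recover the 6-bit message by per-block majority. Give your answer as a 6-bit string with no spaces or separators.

101000

Block 1 (011): 2 ones → 1
Block 2 (000): 0 ones → 0
Block 3 (111): 3 ones → 1
Block 4 (100): 1 one → 0
Block 5 (001): 1 one → 0
Block 6 (000): 0 ones → 0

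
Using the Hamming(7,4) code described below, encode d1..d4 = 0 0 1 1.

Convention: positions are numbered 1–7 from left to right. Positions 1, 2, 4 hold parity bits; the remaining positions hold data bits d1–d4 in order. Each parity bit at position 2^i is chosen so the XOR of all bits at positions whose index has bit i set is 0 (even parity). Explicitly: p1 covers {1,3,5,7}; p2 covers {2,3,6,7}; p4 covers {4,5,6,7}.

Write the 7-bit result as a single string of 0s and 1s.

1000011

Place data at non-parity positions: p1 p2 0 p4 0 1 1
p1 (pos 1,3,5,7): XOR of data positions = 0⊕0⊕1 = 1
p2 (pos 2,3,6,7): XOR of data positions = 0⊕1⊕1 = 0
p4 (pos 4,5,6,7): XOR of data positions = 0⊕1⊕1 = 0
Codeword: 1000011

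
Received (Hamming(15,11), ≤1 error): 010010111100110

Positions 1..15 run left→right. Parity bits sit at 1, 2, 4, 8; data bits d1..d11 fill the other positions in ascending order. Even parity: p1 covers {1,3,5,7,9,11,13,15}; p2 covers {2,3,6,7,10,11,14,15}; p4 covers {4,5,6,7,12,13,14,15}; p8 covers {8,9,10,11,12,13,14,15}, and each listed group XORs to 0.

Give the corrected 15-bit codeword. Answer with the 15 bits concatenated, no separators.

s1 (pos 1,3,5,7,9,11,13,15): 0⊕0⊕1⊕1⊕1⊕0⊕1⊕0 = 0
s2 (pos 2,3,6,7,10,11,14,15): 1⊕0⊕0⊕1⊕1⊕0⊕1⊕0 = 0
s4 (pos 4,5,6,7,12,13,14,15): 0⊕1⊕0⊕1⊕0⊕1⊕1⊕0 = 0
s8 (pos 8,9,10,11,12,13,14,15): 1⊕1⊕1⊕0⊕0⊕1⊕1⊕0 = 1
Syndrome s8…s1 = 1000 → error at position 8.
Flip position 8: 010010111100110 → 010010101100110

010010101100110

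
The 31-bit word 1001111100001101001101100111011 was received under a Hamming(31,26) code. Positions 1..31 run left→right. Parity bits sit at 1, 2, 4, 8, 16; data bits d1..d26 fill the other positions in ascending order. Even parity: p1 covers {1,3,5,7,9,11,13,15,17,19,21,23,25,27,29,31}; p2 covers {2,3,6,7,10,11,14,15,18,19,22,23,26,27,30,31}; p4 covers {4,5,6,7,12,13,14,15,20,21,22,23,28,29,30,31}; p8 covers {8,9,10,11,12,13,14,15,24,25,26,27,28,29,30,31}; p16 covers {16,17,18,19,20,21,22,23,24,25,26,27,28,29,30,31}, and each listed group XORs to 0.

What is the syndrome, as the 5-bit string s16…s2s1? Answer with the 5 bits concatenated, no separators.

00000

s1 (pos 1,3,5,7,9,11,13,15,17,19,21,23,25,27,29,31): 1⊕0⊕1⊕1⊕0⊕0⊕1⊕0⊕0⊕1⊕0⊕1⊕0⊕1⊕0⊕1 = 0
s2 (pos 2,3,6,7,10,11,14,15,18,19,22,23,26,27,30,31): 0⊕0⊕1⊕1⊕0⊕0⊕1⊕0⊕0⊕1⊕1⊕1⊕1⊕1⊕1⊕1 = 0
s4 (pos 4,5,6,7,12,13,14,15,20,21,22,23,28,29,30,31): 1⊕1⊕1⊕1⊕0⊕1⊕1⊕0⊕1⊕0⊕1⊕1⊕1⊕0⊕1⊕1 = 0
s8 (pos 8,9,10,11,12,13,14,15,24,25,26,27,28,29,30,31): 1⊕0⊕0⊕0⊕0⊕1⊕1⊕0⊕0⊕0⊕1⊕1⊕1⊕0⊕1⊕1 = 0
s16 (pos 16,17,18,19,20,21,22,23,24,25,26,27,28,29,30,31): 1⊕0⊕0⊕1⊕1⊕0⊕1⊕1⊕0⊕0⊕1⊕1⊕1⊕0⊕1⊕1 = 0
Syndrome s16…s1 = 00000 → no error.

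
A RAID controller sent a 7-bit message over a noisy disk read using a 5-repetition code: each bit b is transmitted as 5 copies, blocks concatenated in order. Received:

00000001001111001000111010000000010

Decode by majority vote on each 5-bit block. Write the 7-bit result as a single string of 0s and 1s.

0010100

Block 1 (00000): 0 ones → 0
Block 2 (00100): 1 one → 0
Block 3 (11110): 4 ones → 1
Block 4 (01000): 1 one → 0
Block 5 (11101): 4 ones → 1
Block 6 (00000): 0 ones → 0
Block 7 (00010): 1 one → 0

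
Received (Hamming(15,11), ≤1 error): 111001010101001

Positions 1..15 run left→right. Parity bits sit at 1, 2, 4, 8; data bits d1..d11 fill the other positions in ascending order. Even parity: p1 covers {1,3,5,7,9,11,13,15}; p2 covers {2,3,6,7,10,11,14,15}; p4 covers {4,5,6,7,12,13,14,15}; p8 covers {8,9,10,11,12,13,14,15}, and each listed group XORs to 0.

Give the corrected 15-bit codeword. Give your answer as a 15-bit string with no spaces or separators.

111001110101001

s1 (pos 1,3,5,7,9,11,13,15): 1⊕1⊕0⊕0⊕0⊕0⊕0⊕1 = 1
s2 (pos 2,3,6,7,10,11,14,15): 1⊕1⊕1⊕0⊕1⊕0⊕0⊕1 = 1
s4 (pos 4,5,6,7,12,13,14,15): 0⊕0⊕1⊕0⊕1⊕0⊕0⊕1 = 1
s8 (pos 8,9,10,11,12,13,14,15): 1⊕0⊕1⊕0⊕1⊕0⊕0⊕1 = 0
Syndrome s8…s1 = 0111 → error at position 7.
Flip position 7: 111001010101001 → 111001110101001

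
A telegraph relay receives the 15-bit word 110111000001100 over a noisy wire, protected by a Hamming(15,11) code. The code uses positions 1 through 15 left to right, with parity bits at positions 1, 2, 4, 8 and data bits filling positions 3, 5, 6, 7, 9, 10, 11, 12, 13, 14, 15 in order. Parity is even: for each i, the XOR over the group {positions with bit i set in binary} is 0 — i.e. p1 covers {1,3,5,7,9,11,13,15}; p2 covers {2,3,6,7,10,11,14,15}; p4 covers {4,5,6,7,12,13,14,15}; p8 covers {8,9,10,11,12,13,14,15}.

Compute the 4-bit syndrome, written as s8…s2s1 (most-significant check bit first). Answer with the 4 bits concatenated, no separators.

0101

s1 (pos 1,3,5,7,9,11,13,15): 1⊕0⊕1⊕0⊕0⊕0⊕1⊕0 = 1
s2 (pos 2,3,6,7,10,11,14,15): 1⊕0⊕1⊕0⊕0⊕0⊕0⊕0 = 0
s4 (pos 4,5,6,7,12,13,14,15): 1⊕1⊕1⊕0⊕1⊕1⊕0⊕0 = 1
s8 (pos 8,9,10,11,12,13,14,15): 0⊕0⊕0⊕0⊕1⊕1⊕0⊕0 = 0
Syndrome s8…s1 = 0101 → error at position 5.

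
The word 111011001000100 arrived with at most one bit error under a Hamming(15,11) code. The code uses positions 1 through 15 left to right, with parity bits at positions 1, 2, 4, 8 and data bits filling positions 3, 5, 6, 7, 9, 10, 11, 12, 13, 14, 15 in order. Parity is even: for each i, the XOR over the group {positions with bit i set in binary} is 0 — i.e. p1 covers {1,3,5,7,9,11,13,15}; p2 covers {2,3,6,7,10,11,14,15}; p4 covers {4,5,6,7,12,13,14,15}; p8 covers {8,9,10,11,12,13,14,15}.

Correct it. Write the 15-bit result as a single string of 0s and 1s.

111011101000100

s1 (pos 1,3,5,7,9,11,13,15): 1⊕1⊕1⊕0⊕1⊕0⊕1⊕0 = 1
s2 (pos 2,3,6,7,10,11,14,15): 1⊕1⊕1⊕0⊕0⊕0⊕0⊕0 = 1
s4 (pos 4,5,6,7,12,13,14,15): 0⊕1⊕1⊕0⊕0⊕1⊕0⊕0 = 1
s8 (pos 8,9,10,11,12,13,14,15): 0⊕1⊕0⊕0⊕0⊕1⊕0⊕0 = 0
Syndrome s8…s1 = 0111 → error at position 7.
Flip position 7: 111011001000100 → 111011101000100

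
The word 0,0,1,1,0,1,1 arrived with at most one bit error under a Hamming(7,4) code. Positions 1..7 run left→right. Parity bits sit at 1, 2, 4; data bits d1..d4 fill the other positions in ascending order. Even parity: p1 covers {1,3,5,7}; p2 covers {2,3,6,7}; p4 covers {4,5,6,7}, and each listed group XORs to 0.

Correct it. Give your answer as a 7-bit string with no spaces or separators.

0011001

s1 (pos 1,3,5,7): 0⊕1⊕0⊕1 = 0
s2 (pos 2,3,6,7): 0⊕1⊕1⊕1 = 1
s4 (pos 4,5,6,7): 1⊕0⊕1⊕1 = 1
Syndrome s4…s1 = 110 → error at position 6.
Flip position 6: 0011011 → 0011001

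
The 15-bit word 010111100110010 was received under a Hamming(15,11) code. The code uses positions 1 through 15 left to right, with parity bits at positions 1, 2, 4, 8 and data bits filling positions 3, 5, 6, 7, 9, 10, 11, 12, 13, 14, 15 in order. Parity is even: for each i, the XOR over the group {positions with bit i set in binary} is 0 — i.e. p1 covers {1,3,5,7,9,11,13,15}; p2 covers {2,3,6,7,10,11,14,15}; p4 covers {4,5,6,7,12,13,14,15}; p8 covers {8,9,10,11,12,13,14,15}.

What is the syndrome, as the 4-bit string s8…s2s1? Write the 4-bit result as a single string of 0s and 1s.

s1 (pos 1,3,5,7,9,11,13,15): 0⊕0⊕1⊕1⊕0⊕1⊕0⊕0 = 1
s2 (pos 2,3,6,7,10,11,14,15): 1⊕0⊕1⊕1⊕1⊕1⊕1⊕0 = 0
s4 (pos 4,5,6,7,12,13,14,15): 1⊕1⊕1⊕1⊕0⊕0⊕1⊕0 = 1
s8 (pos 8,9,10,11,12,13,14,15): 0⊕0⊕1⊕1⊕0⊕0⊕1⊕0 = 1
Syndrome s8…s1 = 1101 → error at position 13.

1101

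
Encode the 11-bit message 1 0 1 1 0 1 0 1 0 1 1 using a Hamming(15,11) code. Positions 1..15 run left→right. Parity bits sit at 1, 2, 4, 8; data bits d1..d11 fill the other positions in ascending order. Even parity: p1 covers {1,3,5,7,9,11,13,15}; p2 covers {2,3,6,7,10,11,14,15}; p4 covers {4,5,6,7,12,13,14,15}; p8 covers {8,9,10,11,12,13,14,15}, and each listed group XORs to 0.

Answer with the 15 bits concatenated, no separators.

Place data at non-parity positions: p1 p2 1 p4 0 1 1 p8 0 1 0 1 0 1 1
p1 (pos 1,3,5,7,9,11,13,15): XOR of data positions = 1⊕0⊕1⊕0⊕0⊕0⊕1 = 1
p2 (pos 2,3,6,7,10,11,14,15): XOR of data positions = 1⊕1⊕1⊕1⊕0⊕1⊕1 = 0
p4 (pos 4,5,6,7,12,13,14,15): XOR of data positions = 0⊕1⊕1⊕1⊕0⊕1⊕1 = 1
p8 (pos 8,9,10,11,12,13,14,15): XOR of data positions = 0⊕1⊕0⊕1⊕0⊕1⊕1 = 0
Codeword: 101101100101011

101101100101011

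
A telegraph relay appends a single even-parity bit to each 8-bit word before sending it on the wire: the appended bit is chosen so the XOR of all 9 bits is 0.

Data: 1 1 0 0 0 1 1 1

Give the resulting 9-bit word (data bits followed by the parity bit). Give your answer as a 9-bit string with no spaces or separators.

XOR of the 8 data bits: 1⊕1⊕0⊕0⊕0⊕1⊕1⊕1 = 1
Parity bit = 1 (so all 9 bits XOR to 0).

110001111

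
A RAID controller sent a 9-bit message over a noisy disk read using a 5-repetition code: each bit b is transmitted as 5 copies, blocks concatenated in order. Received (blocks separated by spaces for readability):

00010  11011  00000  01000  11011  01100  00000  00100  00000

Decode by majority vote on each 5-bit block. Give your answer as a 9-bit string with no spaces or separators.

010010000

Block 1 (00010): 1 one → 0
Block 2 (11011): 4 ones → 1
Block 3 (00000): 0 ones → 0
Block 4 (01000): 1 one → 0
Block 5 (11011): 4 ones → 1
Block 6 (01100): 2 ones → 0
Block 7 (00000): 0 ones → 0
Block 8 (00100): 1 one → 0
Block 9 (00000): 0 ones → 0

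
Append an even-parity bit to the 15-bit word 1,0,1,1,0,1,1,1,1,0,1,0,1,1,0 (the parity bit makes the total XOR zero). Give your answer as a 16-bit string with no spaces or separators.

1011011110101100

XOR of the 15 data bits: 1⊕0⊕1⊕1⊕0⊕1⊕1⊕1⊕1⊕0⊕1⊕0⊕1⊕1⊕0 = 0
Parity bit = 0 (so all 16 bits XOR to 0).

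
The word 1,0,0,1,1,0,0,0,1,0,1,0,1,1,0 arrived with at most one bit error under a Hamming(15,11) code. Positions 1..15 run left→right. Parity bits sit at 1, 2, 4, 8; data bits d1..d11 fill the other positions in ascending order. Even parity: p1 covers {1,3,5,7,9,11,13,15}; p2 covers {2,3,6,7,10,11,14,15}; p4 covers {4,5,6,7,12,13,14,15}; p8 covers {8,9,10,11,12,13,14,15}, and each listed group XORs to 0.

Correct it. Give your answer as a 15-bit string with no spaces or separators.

s1 (pos 1,3,5,7,9,11,13,15): 1⊕0⊕1⊕0⊕1⊕1⊕1⊕0 = 1
s2 (pos 2,3,6,7,10,11,14,15): 0⊕0⊕0⊕0⊕0⊕1⊕1⊕0 = 0
s4 (pos 4,5,6,7,12,13,14,15): 1⊕1⊕0⊕0⊕0⊕1⊕1⊕0 = 0
s8 (pos 8,9,10,11,12,13,14,15): 0⊕1⊕0⊕1⊕0⊕1⊕1⊕0 = 0
Syndrome s8…s1 = 0001 → error at position 1.
Flip position 1: 100110001010110 → 000110001010110

000110001010110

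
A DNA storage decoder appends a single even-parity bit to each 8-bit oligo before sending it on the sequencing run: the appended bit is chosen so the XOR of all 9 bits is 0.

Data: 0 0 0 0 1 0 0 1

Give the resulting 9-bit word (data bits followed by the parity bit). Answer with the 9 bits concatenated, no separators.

XOR of the 8 data bits: 0⊕0⊕0⊕0⊕1⊕0⊕0⊕1 = 0
Parity bit = 0 (so all 9 bits XOR to 0).

000010010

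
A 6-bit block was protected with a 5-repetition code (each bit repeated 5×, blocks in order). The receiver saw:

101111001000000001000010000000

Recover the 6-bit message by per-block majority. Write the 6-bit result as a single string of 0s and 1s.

Block 1 (10111): 4 ones → 1
Block 2 (10010): 2 ones → 0
Block 3 (00000): 0 ones → 0
Block 4 (00100): 1 one → 0
Block 5 (00100): 1 one → 0
Block 6 (00000): 0 ones → 0

100000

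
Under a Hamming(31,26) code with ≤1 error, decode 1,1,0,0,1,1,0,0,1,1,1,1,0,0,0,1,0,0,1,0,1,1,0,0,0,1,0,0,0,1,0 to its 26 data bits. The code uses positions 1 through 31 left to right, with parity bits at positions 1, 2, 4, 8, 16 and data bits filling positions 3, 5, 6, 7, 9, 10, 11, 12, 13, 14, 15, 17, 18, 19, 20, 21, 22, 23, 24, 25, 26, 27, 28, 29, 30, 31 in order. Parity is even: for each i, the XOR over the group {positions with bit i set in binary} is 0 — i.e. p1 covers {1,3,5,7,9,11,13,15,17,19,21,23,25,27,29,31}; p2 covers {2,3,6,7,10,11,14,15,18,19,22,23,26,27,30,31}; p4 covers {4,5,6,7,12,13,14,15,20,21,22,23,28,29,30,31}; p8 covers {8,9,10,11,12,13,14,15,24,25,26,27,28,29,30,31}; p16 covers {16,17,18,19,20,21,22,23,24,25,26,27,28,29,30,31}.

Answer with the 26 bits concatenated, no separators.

01101111000001011000100010

s1 (pos 1,3,5,7,9,11,13,15,17,19,21,23,25,27,29,31): 1⊕0⊕1⊕0⊕1⊕1⊕0⊕0⊕0⊕1⊕1⊕0⊕0⊕0⊕0⊕0 = 0
s2 (pos 2,3,6,7,10,11,14,15,18,19,22,23,26,27,30,31): 1⊕0⊕1⊕0⊕1⊕1⊕0⊕0⊕0⊕1⊕1⊕0⊕1⊕0⊕1⊕0 = 0
s4 (pos 4,5,6,7,12,13,14,15,20,21,22,23,28,29,30,31): 0⊕1⊕1⊕0⊕1⊕0⊕0⊕0⊕0⊕1⊕1⊕0⊕0⊕0⊕1⊕0 = 0
s8 (pos 8,9,10,11,12,13,14,15,24,25,26,27,28,29,30,31): 0⊕1⊕1⊕1⊕1⊕0⊕0⊕0⊕0⊕0⊕1⊕0⊕0⊕0⊕1⊕0 = 0
s16 (pos 16,17,18,19,20,21,22,23,24,25,26,27,28,29,30,31): 1⊕0⊕0⊕1⊕0⊕1⊕1⊕0⊕0⊕0⊕1⊕0⊕0⊕0⊕1⊕0 = 0
Syndrome s16…s1 = 00000 → no error.
Read data bits from positions 3,5,6,7,9,10,11,12,13,14,15,17,18,19,20,21,22,23,24,25,26,27,28,29,30,31: 01101111000001011000100010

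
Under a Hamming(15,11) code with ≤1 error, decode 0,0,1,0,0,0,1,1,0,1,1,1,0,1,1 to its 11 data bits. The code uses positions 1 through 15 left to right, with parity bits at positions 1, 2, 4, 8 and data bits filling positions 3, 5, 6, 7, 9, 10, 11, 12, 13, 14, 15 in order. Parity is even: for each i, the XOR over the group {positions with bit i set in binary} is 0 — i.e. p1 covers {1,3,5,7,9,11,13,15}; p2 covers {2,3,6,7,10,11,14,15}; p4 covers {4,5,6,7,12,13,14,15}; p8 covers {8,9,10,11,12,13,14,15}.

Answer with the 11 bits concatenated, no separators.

s1 (pos 1,3,5,7,9,11,13,15): 0⊕1⊕0⊕1⊕0⊕1⊕0⊕1 = 0
s2 (pos 2,3,6,7,10,11,14,15): 0⊕1⊕0⊕1⊕1⊕1⊕1⊕1 = 0
s4 (pos 4,5,6,7,12,13,14,15): 0⊕0⊕0⊕1⊕1⊕0⊕1⊕1 = 0
s8 (pos 8,9,10,11,12,13,14,15): 1⊕0⊕1⊕1⊕1⊕0⊕1⊕1 = 0
Syndrome s8…s1 = 0000 → no error.
Read data bits from positions 3,5,6,7,9,10,11,12,13,14,15: 10010111011

10010111011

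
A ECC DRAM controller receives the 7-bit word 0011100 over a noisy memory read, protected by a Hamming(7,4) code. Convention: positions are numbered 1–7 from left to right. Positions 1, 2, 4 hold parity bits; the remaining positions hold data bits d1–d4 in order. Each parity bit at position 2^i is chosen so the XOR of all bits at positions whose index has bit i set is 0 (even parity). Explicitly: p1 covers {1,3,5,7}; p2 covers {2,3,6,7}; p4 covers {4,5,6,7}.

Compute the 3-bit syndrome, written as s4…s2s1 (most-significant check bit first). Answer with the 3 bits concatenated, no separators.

s1 (pos 1,3,5,7): 0⊕1⊕1⊕0 = 0
s2 (pos 2,3,6,7): 0⊕1⊕0⊕0 = 1
s4 (pos 4,5,6,7): 1⊕1⊕0⊕0 = 0
Syndrome s4…s1 = 010 → error at position 2.

010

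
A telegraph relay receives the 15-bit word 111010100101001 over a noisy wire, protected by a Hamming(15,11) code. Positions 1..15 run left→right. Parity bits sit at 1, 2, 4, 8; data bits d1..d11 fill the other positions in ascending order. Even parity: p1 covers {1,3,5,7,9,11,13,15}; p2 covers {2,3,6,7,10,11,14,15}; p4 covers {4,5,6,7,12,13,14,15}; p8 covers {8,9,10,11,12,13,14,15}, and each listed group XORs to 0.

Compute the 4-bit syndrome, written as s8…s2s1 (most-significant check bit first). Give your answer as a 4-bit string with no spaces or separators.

s1 (pos 1,3,5,7,9,11,13,15): 1⊕1⊕1⊕1⊕0⊕0⊕0⊕1 = 1
s2 (pos 2,3,6,7,10,11,14,15): 1⊕1⊕0⊕1⊕1⊕0⊕0⊕1 = 1
s4 (pos 4,5,6,7,12,13,14,15): 0⊕1⊕0⊕1⊕1⊕0⊕0⊕1 = 0
s8 (pos 8,9,10,11,12,13,14,15): 0⊕0⊕1⊕0⊕1⊕0⊕0⊕1 = 1
Syndrome s8…s1 = 1011 → error at position 11.

1011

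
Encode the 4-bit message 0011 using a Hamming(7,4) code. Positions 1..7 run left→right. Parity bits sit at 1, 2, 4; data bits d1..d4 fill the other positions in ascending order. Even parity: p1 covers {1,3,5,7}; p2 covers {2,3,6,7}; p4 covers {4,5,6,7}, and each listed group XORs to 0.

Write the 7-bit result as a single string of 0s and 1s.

1000011

Place data at non-parity positions: p1 p2 0 p4 0 1 1
p1 (pos 1,3,5,7): XOR of data positions = 0⊕0⊕1 = 1
p2 (pos 2,3,6,7): XOR of data positions = 0⊕1⊕1 = 0
p4 (pos 4,5,6,7): XOR of data positions = 0⊕1⊕1 = 0
Codeword: 1000011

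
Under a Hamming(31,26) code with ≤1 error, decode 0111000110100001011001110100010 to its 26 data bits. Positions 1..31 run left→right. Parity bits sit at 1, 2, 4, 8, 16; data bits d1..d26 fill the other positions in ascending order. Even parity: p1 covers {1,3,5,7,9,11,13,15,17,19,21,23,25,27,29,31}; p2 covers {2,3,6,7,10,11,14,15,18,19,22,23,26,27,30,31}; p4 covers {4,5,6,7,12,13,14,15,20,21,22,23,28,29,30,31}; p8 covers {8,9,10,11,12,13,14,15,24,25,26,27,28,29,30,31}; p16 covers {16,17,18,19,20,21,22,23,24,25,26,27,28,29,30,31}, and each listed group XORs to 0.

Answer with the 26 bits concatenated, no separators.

00001010000011001110100010

s1 (pos 1,3,5,7,9,11,13,15,17,19,21,23,25,27,29,31): 0⊕1⊕0⊕0⊕1⊕1⊕0⊕0⊕0⊕1⊕0⊕1⊕0⊕0⊕0⊕0 = 1
s2 (pos 2,3,6,7,10,11,14,15,18,19,22,23,26,27,30,31): 1⊕1⊕0⊕0⊕0⊕1⊕0⊕0⊕1⊕1⊕1⊕1⊕1⊕0⊕1⊕0 = 1
s4 (pos 4,5,6,7,12,13,14,15,20,21,22,23,28,29,30,31): 1⊕0⊕0⊕0⊕0⊕0⊕0⊕0⊕0⊕0⊕1⊕1⊕0⊕0⊕1⊕0 = 0
s8 (pos 8,9,10,11,12,13,14,15,24,25,26,27,28,29,30,31): 1⊕1⊕0⊕1⊕0⊕0⊕0⊕0⊕1⊕0⊕1⊕0⊕0⊕0⊕1⊕0 = 0
s16 (pos 16,17,18,19,20,21,22,23,24,25,26,27,28,29,30,31): 1⊕0⊕1⊕1⊕0⊕0⊕1⊕1⊕1⊕0⊕1⊕0⊕0⊕0⊕1⊕0 = 0
Syndrome s16…s1 = 00011 → error at position 3.
Flip position 3: 0111000110100001011001110100010 → 0101000110100001011001110100010
Read data bits from positions 3,5,6,7,9,10,11,12,13,14,15,17,18,19,20,21,22,23,24,25,26,27,28,29,30,31: 00001010000011001110100010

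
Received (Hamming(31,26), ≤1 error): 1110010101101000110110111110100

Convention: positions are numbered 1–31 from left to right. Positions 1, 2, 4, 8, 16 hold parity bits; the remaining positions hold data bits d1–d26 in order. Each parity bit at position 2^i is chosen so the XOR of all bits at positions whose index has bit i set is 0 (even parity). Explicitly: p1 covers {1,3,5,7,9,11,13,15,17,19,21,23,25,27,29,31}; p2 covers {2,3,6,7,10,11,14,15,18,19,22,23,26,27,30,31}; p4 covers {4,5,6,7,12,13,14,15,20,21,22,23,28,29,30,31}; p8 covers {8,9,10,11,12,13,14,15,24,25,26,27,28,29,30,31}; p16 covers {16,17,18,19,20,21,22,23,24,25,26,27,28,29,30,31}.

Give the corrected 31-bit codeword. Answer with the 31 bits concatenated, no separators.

1110010100101000110110111110100

s1 (pos 1,3,5,7,9,11,13,15,17,19,21,23,25,27,29,31): 1⊕1⊕0⊕0⊕0⊕1⊕1⊕0⊕1⊕0⊕1⊕1⊕1⊕1⊕1⊕0 = 0
s2 (pos 2,3,6,7,10,11,14,15,18,19,22,23,26,27,30,31): 1⊕1⊕1⊕0⊕1⊕1⊕0⊕0⊕1⊕0⊕0⊕1⊕1⊕1⊕0⊕0 = 1
s4 (pos 4,5,6,7,12,13,14,15,20,21,22,23,28,29,30,31): 0⊕0⊕1⊕0⊕0⊕1⊕0⊕0⊕1⊕1⊕0⊕1⊕0⊕1⊕0⊕0 = 0
s8 (pos 8,9,10,11,12,13,14,15,24,25,26,27,28,29,30,31): 1⊕0⊕1⊕1⊕0⊕1⊕0⊕0⊕1⊕1⊕1⊕1⊕0⊕1⊕0⊕0 = 1
s16 (pos 16,17,18,19,20,21,22,23,24,25,26,27,28,29,30,31): 0⊕1⊕1⊕0⊕1⊕1⊕0⊕1⊕1⊕1⊕1⊕1⊕0⊕1⊕0⊕0 = 0
Syndrome s16…s1 = 01010 → error at position 10.
Flip position 10: 1110010101101000110110111110100 → 1110010100101000110110111110100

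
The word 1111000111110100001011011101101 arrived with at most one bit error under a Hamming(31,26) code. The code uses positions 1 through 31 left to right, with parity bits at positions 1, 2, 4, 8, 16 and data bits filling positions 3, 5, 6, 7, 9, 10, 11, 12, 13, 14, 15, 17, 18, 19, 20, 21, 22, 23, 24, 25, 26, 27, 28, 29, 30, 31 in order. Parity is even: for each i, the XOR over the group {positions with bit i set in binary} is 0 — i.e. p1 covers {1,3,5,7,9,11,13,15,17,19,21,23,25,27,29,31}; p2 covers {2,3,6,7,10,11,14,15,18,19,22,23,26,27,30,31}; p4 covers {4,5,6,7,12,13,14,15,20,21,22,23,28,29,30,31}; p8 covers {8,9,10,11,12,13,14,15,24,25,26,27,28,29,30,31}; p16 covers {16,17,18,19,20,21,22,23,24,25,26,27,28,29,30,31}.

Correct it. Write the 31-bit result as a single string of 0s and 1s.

1111000111110100000011011101101

s1 (pos 1,3,5,7,9,11,13,15,17,19,21,23,25,27,29,31): 1⊕1⊕0⊕0⊕1⊕1⊕0⊕0⊕0⊕1⊕1⊕0⊕1⊕0⊕1⊕1 = 1
s2 (pos 2,3,6,7,10,11,14,15,18,19,22,23,26,27,30,31): 1⊕1⊕0⊕0⊕1⊕1⊕1⊕0⊕0⊕1⊕1⊕0⊕1⊕0⊕0⊕1 = 1
s4 (pos 4,5,6,7,12,13,14,15,20,21,22,23,28,29,30,31): 1⊕0⊕0⊕0⊕1⊕0⊕1⊕0⊕0⊕1⊕1⊕0⊕1⊕1⊕0⊕1 = 0
s8 (pos 8,9,10,11,12,13,14,15,24,25,26,27,28,29,30,31): 1⊕1⊕1⊕1⊕1⊕0⊕1⊕0⊕1⊕1⊕1⊕0⊕1⊕1⊕0⊕1 = 0
s16 (pos 16,17,18,19,20,21,22,23,24,25,26,27,28,29,30,31): 0⊕0⊕0⊕1⊕0⊕1⊕1⊕0⊕1⊕1⊕1⊕0⊕1⊕1⊕0⊕1 = 1
Syndrome s16…s1 = 10011 → error at position 19.
Flip position 19: 1111000111110100001011011101101 → 1111000111110100000011011101101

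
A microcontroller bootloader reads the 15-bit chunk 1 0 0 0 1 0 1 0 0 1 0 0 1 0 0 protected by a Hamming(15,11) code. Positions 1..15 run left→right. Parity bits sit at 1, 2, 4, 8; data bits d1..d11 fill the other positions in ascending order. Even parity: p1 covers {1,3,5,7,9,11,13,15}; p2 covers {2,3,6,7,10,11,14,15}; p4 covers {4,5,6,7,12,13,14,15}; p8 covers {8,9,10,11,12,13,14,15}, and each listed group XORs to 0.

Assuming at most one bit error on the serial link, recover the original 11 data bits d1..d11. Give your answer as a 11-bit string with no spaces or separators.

s1 (pos 1,3,5,7,9,11,13,15): 1⊕0⊕1⊕1⊕0⊕0⊕1⊕0 = 0
s2 (pos 2,3,6,7,10,11,14,15): 0⊕0⊕0⊕1⊕1⊕0⊕0⊕0 = 0
s4 (pos 4,5,6,7,12,13,14,15): 0⊕1⊕0⊕1⊕0⊕1⊕0⊕0 = 1
s8 (pos 8,9,10,11,12,13,14,15): 0⊕0⊕1⊕0⊕0⊕1⊕0⊕0 = 0
Syndrome s8…s1 = 0100 → error at position 4.
Flip position 4: 100010100100100 → 100110100100100
Read data bits from positions 3,5,6,7,9,10,11,12,13,14,15: 01010100100

01010100100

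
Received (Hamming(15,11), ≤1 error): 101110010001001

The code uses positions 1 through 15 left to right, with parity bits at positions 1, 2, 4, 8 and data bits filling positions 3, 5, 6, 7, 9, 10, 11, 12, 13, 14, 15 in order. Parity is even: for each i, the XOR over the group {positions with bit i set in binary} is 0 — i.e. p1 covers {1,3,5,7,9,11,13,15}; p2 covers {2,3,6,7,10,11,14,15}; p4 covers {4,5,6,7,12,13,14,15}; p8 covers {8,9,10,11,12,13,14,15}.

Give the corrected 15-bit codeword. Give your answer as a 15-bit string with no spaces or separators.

s1 (pos 1,3,5,7,9,11,13,15): 1⊕1⊕1⊕0⊕0⊕0⊕0⊕1 = 0
s2 (pos 2,3,6,7,10,11,14,15): 0⊕1⊕0⊕0⊕0⊕0⊕0⊕1 = 0
s4 (pos 4,5,6,7,12,13,14,15): 1⊕1⊕0⊕0⊕1⊕0⊕0⊕1 = 0
s8 (pos 8,9,10,11,12,13,14,15): 1⊕0⊕0⊕0⊕1⊕0⊕0⊕1 = 1
Syndrome s8…s1 = 1000 → error at position 8.
Flip position 8: 101110010001001 → 101110000001001

101110000001001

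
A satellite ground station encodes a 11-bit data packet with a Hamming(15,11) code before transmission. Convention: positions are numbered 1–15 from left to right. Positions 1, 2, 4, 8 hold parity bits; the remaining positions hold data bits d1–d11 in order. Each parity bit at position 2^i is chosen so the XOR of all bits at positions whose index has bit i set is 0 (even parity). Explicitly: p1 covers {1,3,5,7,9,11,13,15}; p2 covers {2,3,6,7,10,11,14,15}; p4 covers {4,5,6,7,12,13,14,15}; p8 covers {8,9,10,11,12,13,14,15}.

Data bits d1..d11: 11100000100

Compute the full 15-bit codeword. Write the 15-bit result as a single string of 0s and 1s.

Place data at non-parity positions: p1 p2 1 p4 1 1 0 p8 0 0 0 0 1 0 0
p1 (pos 1,3,5,7,9,11,13,15): XOR of data positions = 1⊕1⊕0⊕0⊕0⊕1⊕0 = 1
p2 (pos 2,3,6,7,10,11,14,15): XOR of data positions = 1⊕1⊕0⊕0⊕0⊕0⊕0 = 0
p4 (pos 4,5,6,7,12,13,14,15): XOR of data positions = 1⊕1⊕0⊕0⊕1⊕0⊕0 = 1
p8 (pos 8,9,10,11,12,13,14,15): XOR of data positions = 0⊕0⊕0⊕0⊕1⊕0⊕0 = 1
Codeword: 101111010000100

101111010000100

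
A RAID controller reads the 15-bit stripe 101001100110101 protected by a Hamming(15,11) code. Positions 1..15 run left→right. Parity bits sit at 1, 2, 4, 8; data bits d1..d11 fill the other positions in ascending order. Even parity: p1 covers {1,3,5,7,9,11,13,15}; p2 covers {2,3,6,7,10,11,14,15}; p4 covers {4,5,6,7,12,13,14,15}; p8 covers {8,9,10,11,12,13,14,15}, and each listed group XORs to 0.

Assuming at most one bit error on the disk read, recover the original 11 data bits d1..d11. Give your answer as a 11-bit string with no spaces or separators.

10110110101

s1 (pos 1,3,5,7,9,11,13,15): 1⊕1⊕0⊕1⊕0⊕1⊕1⊕1 = 0
s2 (pos 2,3,6,7,10,11,14,15): 0⊕1⊕1⊕1⊕1⊕1⊕0⊕1 = 0
s4 (pos 4,5,6,7,12,13,14,15): 0⊕0⊕1⊕1⊕0⊕1⊕0⊕1 = 0
s8 (pos 8,9,10,11,12,13,14,15): 0⊕0⊕1⊕1⊕0⊕1⊕0⊕1 = 0
Syndrome s8…s1 = 0000 → no error.
Read data bits from positions 3,5,6,7,9,10,11,12,13,14,15: 10110110101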